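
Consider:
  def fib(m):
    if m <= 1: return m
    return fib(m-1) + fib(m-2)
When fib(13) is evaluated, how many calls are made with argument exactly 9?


Let N(m) = number of times fib(m) is called while evaluating fib(13).
N(13) = 1 (the initial call).
N(12) = 1 (only fib(13) calls it).
For 1 <= m <= 11: fib(m) is called by fib(m+1) and fib(m+2), so
  N(m) = N(m+1) + N(m+2).
fib(0) is called only by fib(2), so N(0) = N(2).
Walk down from m=13:
  N(13)=1, N(12)=1, N(11)=2, N(10)=3, N(9)=5
N(9) = 5


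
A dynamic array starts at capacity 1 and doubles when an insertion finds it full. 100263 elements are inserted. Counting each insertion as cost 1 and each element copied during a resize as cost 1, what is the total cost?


n = 100263
Insertion costs: 100263
Resizes copy 1, 2, 4, ... up to the largest power of 2 that is <= n-1 = 100262, i.e. 65536.
Copy costs = 1 + 2 + 4 + 8 + 16 + 32 + 64 + 128 + 256 + 512 + 1024 + 2048 + 4096 + 8192 + 16384 + 32768 + 65536 = 131071
Total = 100263 + 131071 = 231334


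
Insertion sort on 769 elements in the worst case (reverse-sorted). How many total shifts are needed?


In the worst case (reverse-sorted), each element shifts past all previous:
  Element 1: 1 shifts
  Element 2: 2 shifts
  Element 3: 3 shifts
  Element 4: 4 shifts
  Element 5: 5 shifts
  ...
  Element 768: 768 shifts
Total = 1 + 2 + ... + 768
= 769*(769-1)/2 = 295296


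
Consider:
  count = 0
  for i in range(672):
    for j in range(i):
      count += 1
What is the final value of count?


For each i, the inner loop runs i times:
  i=0: inner runs 0 times
  i=1: inner runs 1 time
  i=2: inner runs 2 times
  i=3: inner runs 3 times
  i=4: inner runs 4 times
  i=5: inner runs 5 times
  i=6: inner runs 6 times
  i=7: inner runs 7 times
  ...
Total = 0 + 1 + 2 + ... + 671 = 672*(672-1)/2 = 225456


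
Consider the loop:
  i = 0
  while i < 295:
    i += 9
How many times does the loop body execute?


Starting at i = 0, each iteration adds 9.
Iterations until i >= 295:
  Iteration 1: i = 0 -> i = 9
  Iteration 2: i = 9 -> i = 18
  Iteration 3: i = 18 -> i = 27
  Iteration 4: i = 27 -> i = 36
  Iteration 5: i = 36 -> i = 45
  Iteration 6: i = 45 -> i = 54
  Iteration 7: i = 54 -> i = 63
  Iteration 8: i = 63 -> i = 72
  ... continuing ...
Total iterations = ceil(295/9) = 33


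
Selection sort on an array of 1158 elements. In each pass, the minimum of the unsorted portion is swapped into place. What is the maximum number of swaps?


Selection sort performs one swap per pass:
  Pass 1: find min in positions 0 to 1157, swap with position 0
  Pass 2: find min in positions 1 to 1157, swap with position 1
  Pass 3: find min in positions 2 to 1157, swap with position 2
  Pass 4: find min in positions 3 to 1157, swap with position 3
  Pass 5: find min in positions 4 to 1157, swap with position 4
  ... (1152 more passes)
Total passes (and swaps) = n - 1 = 1158 - 1 = 1157


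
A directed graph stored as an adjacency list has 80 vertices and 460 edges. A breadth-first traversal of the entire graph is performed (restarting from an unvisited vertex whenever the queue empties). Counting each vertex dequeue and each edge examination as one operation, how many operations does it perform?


A full BFS traversal dequeues each vertex once and examines each edge once.
Vertex visits: 80
Edge visits: 460
V + E = 80 + 460 = 540


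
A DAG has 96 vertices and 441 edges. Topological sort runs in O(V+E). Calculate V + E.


V = 96 (vertex processing)
E = 441 (edge processing)
V + E = 96 + 441 = 537


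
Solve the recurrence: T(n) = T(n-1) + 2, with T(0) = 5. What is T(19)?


Unrolling the recurrence:
T(19) = T(18) + 2
       = T(17) + 2 + 2
       = T(16) + 2*3
       ...
       = T(0) + 2*19
       = 5 + 38 = 43


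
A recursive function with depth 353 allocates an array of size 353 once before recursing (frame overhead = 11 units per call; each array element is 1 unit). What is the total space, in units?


Array allocation: 353 units (allocated once)
Stack frames: 353 deep * 11 per frame = 3883 units
Total = 353 + 3883 = 4236


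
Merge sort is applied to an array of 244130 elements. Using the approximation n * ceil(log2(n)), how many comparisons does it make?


Merge sort divides the array into halves recursively.
Number of levels = ceil(log2(244130)) = 18
At each level, approximately n = 244130 comparisons are needed for merging.
Total comparisons ~ n * ceil(log2(n)) = 244130 * 18 = 4394340


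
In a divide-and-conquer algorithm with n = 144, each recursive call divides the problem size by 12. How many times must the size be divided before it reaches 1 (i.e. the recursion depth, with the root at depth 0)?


Number of divisions = log_12(144)
Sizes: 144 -> 12 -> 1 (2 divisions)
Recursion depth = 2


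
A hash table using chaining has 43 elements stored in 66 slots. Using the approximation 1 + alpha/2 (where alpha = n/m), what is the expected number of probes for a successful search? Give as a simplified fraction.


Load factor alpha = n/m = 43/66
Expected probes = 1 + alpha/2 = 1 + 43/(2*66)
= 1 + 43/132
= 132/132 + 43/132
= 175/132


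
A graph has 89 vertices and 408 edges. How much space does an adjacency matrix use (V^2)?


Adjacency matrix: V x V grid of entries
Space = V^2 = 89^2 = 89 * 89 = 7921


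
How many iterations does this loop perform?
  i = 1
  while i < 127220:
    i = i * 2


The loop variable doubles each iteration:
i = 1 -> 2 -> 4 -> 8 -> 16 -> 32 -> 64 -> 128 -> 256 -> 512 -> 1024 -> 2048 -> 4096 -> 8192 -> 16384 -> 32768 -> 65536 -> 131072 (stop, 131072 >= 127220)
Number of doublings = ceil(log2(127220)) = 17


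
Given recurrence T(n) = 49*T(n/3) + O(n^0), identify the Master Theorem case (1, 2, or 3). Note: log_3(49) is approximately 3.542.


Master Theorem parameters: a=49, b=3, c=0
log_b(a) = 3.542
Compare b^c with a: 3^0 = 1 < 49, so c < log_b(a).
Comparing c=0 vs log_b(a)=3.542:
0 < 3.542 => Case 1
Result: T(n) = O(n^(log_3 49)) ~ O(n^3.542)
Master Theorem case = 1


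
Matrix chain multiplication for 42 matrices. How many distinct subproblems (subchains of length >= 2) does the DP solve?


Subproblems are indexed by (i, j) where i < j.
Number of such pairs = n*(n-1)/2
= 42 * 41 / 2
= 861


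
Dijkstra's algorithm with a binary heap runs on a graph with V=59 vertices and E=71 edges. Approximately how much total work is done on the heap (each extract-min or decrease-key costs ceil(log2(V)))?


Dijkstra with a binary heap: each vertex is extracted once, each edge may relax once.
Each heap operation costs O(log V).
V + E = 59 + 71 = 130
ceil(log2(59)) = 6 (since 2^5 = 32 < 59 <= 64 = 2^6)
Total heap work = (V+E) * ceil(log2(V)) = 130 * 6 = 780


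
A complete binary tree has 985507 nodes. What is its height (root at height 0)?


In a complete binary tree, level k holds nodes 2^k .. 2^(k+1)-1 (1-indexed).
Height = floor(log2(n)) = floor(log2(985507)) = 19
Check: 2^19 = 524288 <= 985507 < 1048576 = 2^20


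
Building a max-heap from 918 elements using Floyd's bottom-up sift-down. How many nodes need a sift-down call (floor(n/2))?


In a heap of 918 elements (0-indexed array):
  Last element index: 917
  Parent of last element: floor((917 - 1) / 2) = 458
  Internal nodes: indices 0 to 458
  Count = floor(918/2) = 459


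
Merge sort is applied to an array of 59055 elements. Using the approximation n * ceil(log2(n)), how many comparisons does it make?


Merge sort divides the array into halves recursively.
Number of levels = ceil(log2(59055)) = 16
At each level, approximately n = 59055 comparisons are needed for merging.
Total comparisons ~ n * ceil(log2(n)) = 59055 * 16 = 944880


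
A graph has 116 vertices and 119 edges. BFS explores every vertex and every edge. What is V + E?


A full BFS traversal dequeues each vertex once and examines each edge once.
Vertex visits: 116
Edge visits: 119
V + E = 116 + 119 = 235


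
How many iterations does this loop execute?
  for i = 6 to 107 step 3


The loop variable i takes values starting at 6 and increments by 3 each iteration.
Sequence: i = 6, 9, 12, 15, 18, 21, 24, 27, 30, ...
The upper bound 107 is inclusive, so the count is floor((last - first) / step) + 1:
floor((107 - 6) / 3) + 1 = floor(101/3) + 1 = 33 + 1 = 34


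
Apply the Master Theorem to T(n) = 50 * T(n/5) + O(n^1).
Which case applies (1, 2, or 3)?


The Master Theorem: T(n) = a*T(n/b) + O(n^c)
  a = 50, b = 5, c = 1
log_b(a) = log_5(50) ~ 2.431
Compare b^c with a: 5^1 = 5 < 50, so c < log_b(a).
Since c < log_b(a), Case 1 applies.
T(n) = O(n^(log_5 50)) ~ O(n^2.431)
Master Theorem case = 1


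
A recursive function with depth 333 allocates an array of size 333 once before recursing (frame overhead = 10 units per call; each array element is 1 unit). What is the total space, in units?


Array allocation: 333 units (allocated once)
Stack frames: 333 deep * 10 per frame = 3330 units
Total = 333 + 3330 = 3663


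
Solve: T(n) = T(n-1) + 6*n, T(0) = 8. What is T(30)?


Expanding the recurrence:
T(30) = T(29) + 6*30
       = T(28) + 6*29 + 6*30
       ...
       = T(0) + 6*(1 + 2 + ... + 30)
       = 8 + 6 * 30*31/2
       = 8 + 6 * 465
       = 8 + 2790 = 2798


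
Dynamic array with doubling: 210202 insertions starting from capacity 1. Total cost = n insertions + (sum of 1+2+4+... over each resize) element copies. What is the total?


n = 210202
Insertion costs: 210202
Resizes copy 1, 2, 4, ... up to the largest power of 2 that is <= n-1 = 210201, i.e. 131072.
Copy costs = 1 + 2 + 4 + 8 + 16 + 32 + 64 + 128 + 256 + 512 + 1024 + 2048 + 4096 + 8192 + 16384 + 32768 + 65536 + 131072 = 262143
Total = 210202 + 262143 = 472345


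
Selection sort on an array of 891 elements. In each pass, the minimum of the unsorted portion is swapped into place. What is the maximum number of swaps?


Selection sort performs one swap per pass:
  Pass 1: find min in positions 0 to 890, swap with position 0
  Pass 2: find min in positions 1 to 890, swap with position 1
  Pass 3: find min in positions 2 to 890, swap with position 2
  Pass 4: find min in positions 3 to 890, swap with position 3
  Pass 5: find min in positions 4 to 890, swap with position 4
  ... (885 more passes)
Total passes (and swaps) = n - 1 = 891 - 1 = 890


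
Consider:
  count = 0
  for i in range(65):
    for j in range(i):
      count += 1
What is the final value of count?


For each i, the inner loop runs i times:
  i=0: inner runs 0 times
  i=1: inner runs 1 time
  i=2: inner runs 2 times
  i=3: inner runs 3 times
  i=4: inner runs 4 times
  i=5: inner runs 5 times
  i=6: inner runs 6 times
  i=7: inner runs 7 times
  ...
Total = 0 + 1 + 2 + ... + 64 = 65*(65-1)/2 = 2080


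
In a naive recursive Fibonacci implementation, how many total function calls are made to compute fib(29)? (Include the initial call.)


Let C(m) = total calls to evaluate fib(m). Then C(0)=C(1)=1, and
C(m) = 1 + C(m-1) + C(m-2) for m >= 2.
Build the table (each entry = 1 + previous two):
  C(0) = 1
  C(1) = 1
  C(2) = 1 + 1 + 1 = 3
  C(3) = 1 + 3 + 1 = 5
  C(4) = 1 + 5 + 3 = 9
  C(5) = 1 + 9 + 5 = 15
  C(6) = 1 + 15 + 9 = 25
  C(7) = 1 + 25 + 15 = 41
  C(8) = 1 + 41 + 25 = 67
  C(9) = 1 + 67 + 41 = 109
  C(10) = 1 + 109 + 67 = 177
  C(11) = 1 + 177 + 109 = 287
  C(12) = 1 + 287 + 177 = 465
  C(13) = 1 + 465 + 287 = 753
  C(14) = 1 + 753 + 465 = 1219
  C(15) = 1 + 1219 + 753 = 1973
  C(16) = 1 + 1973 + 1219 = 3193
  C(17) = 1 + 3193 + 1973 = 5167
  C(18) = 1 + 5167 + 3193 = 8361
  C(19) = 1 + 8361 + 5167 = 13529
  C(20) = 1 + 13529 + 8361 = 21891
  C(21) = 1 + 21891 + 13529 = 35421
  C(22) = 1 + 35421 + 21891 = 57313
  C(23) = 1 + 57313 + 35421 = 92735
  C(24) = 1 + 92735 + 57313 = 150049
  C(25) = 1 + 150049 + 92735 = 242785
  C(26) = 1 + 242785 + 150049 = 392835
  C(27) = 1 + 392835 + 242785 = 635621
  C(28) = 1 + 635621 + 392835 = 1028457
  C(29) = 1 + 1028457 + 635621 = 1664079
Total calls for fib(29) = 1664079


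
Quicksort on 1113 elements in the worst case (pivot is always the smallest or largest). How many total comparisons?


In the worst case, each partition step picks the worst pivot:
  Partition 1: 1112 comparisons (n-1 elements to compare)
  Partition 2: 1111 comparisons
  Partition 3: 1110 comparisons
  Partition 4: 1109 comparisons
  Partition 5: 1108 comparisons
  ...
  Last partition: 0 comparisons
Total = (n-1) + (n-2) + ... + 1 + 0 = n*(n-1)/2
= 1113*1112/2 = 618828


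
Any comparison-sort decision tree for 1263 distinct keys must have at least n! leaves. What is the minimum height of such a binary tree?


A binary decision tree of height h has at most 2^h leaves and needs at least n! of them, so h >= ceil(log2(n!)).
1263! is far too large to multiply out, so use Stirling's series:
  ln(n!) ~ n ln n - n + (1/2) ln(2 pi n) + 1/(12n)  (error below 1/(360 n^3), negligible here)
  ln(1263) = 7.1412451
  n ln n = 1263 * 7.1412451 = 9019.3926
  (1/2) ln(2 pi * 1263) = (1/2) ln(7935.6630) = 4.4896
  1/(12*1263) = 0.0001
  ln(1263!) ~ 9019.3926 - 1263 + 4.4896 + 0.0001 = 7760.8823
Convert to base 2: log2(1263!) = 7760.8823 / ln 2 = 7760.8823 / 0.69314718 = 11196.5864
ceil(11196.5864) = 11197


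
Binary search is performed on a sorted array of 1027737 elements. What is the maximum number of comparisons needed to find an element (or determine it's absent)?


Binary search halves the search space each comparison:
  Step 1: search space = 1027737 -> 513868
  Step 2: search space = 513868 -> 256934
  Step 3: search space = 256934 -> 128467
  Step 4: search space = 128467 -> 64233
  Step 5: search space = 64233 -> 32116
  Step 6: search space = 32116 -> 16058
  Step 7: search space = 16058 -> 8029
  Step 8: search space = 8029 -> 4014
  Step 9: search space = 4014 -> 2007
  Step 10: search space = 2007 -> 1003
  Step 11: search space = 1003 -> 501
  Step 12: search space = 501 -> 250
  Step 13: search space = 250 -> 125
  Step 14: search space = 125 -> 62
  Step 15: search space = 62 -> 31
  Step 16: search space = 31 -> 15
  Step 17: search space = 15 -> 7
  Step 18: search space = 7 -> 3
  Step 19: search space = 3 -> 1
  Step 20: search space = 1 (final check)
Maximum comparisons = floor(log2(1027737)) + 1 = 19 + 1 = 20


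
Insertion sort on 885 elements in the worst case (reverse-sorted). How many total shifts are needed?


In the worst case (reverse-sorted), each element shifts past all previous:
  Element 1: 1 shifts
  Element 2: 2 shifts
  Element 3: 3 shifts
  Element 4: 4 shifts
  Element 5: 5 shifts
  ...
  Element 884: 884 shifts
Total = 1 + 2 + ... + 884
= 885*(885-1)/2 = 391170


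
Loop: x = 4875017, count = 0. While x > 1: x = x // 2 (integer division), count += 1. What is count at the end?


The variable x halves each step:
x = 4875017 -> 2437508 -> 1218754 -> 609377 -> 304688 -> 152344 -> 76172 -> 38086 -> 19043 -> 9521 -> 4760 -> 2380 -> 1190 -> 595 -> 297 -> 148 -> 74 -> 37 -> 18 -> 9 -> 4 -> 2 -> 1
Number of halvings = floor(log2(4875017)) = 22


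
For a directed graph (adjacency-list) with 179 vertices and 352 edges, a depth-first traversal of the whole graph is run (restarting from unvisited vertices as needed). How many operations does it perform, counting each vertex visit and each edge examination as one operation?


A full DFS traversal visits each vertex once and examines each edge once.
V = 179
E = 352
Sum = 179 + 352 = 531


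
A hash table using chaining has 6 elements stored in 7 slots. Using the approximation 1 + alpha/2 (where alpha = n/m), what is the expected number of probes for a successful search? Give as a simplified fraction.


Load factor alpha = n/m = 6/7
Expected probes = 1 + alpha/2 = 1 + 6/(2*7)
= 1 + 6/14
= 14/14 + 6/14
= 20/14
Simplify: 10/7


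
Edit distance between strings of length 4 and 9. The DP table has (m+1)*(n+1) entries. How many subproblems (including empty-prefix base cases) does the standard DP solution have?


The table includes base cases (empty prefixes).
Rows: (m+1) = 5
Columns: (n+1) = 10
Total = 5 * 10 = 50


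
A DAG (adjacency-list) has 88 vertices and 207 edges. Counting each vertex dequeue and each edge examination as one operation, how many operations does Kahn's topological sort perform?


V = 88 (vertex processing)
E = 207 (edge processing)
V + E = 88 + 207 = 295


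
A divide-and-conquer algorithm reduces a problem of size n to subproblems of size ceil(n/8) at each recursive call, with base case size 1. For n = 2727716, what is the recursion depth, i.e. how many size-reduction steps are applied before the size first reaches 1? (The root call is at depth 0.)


Each step divides the size by 8 (rounding up); after k steps the size is ceil(n/8^k), which equals 1 exactly when 8^k >= n.
So the depth is the smallest k with 8^k >= 2727716, i.e. ceil(log_8(2727716)).
8^7 = 2097152 < 2727716 <= 16777216 = 8^8
Recursion depth = 8


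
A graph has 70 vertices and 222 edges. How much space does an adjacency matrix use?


Adjacency matrix: V x V grid of entries
Space = V^2 = 70^2 = 70 * 70 = 4900


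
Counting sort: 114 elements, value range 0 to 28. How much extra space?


n = 114 (output array)
k = 29 (count array for 29 distinct values)
Extra space = 114 + 29 = 143


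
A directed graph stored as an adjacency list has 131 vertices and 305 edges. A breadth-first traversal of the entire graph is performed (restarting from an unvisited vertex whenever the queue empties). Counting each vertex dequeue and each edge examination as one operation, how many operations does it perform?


A full BFS traversal dequeues each vertex once and examines each edge once.
Vertex visits: 131
Edge visits: 305
V + E = 131 + 305 = 436


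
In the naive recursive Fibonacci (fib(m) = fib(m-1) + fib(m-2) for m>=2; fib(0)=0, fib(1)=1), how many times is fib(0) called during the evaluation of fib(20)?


Let N(m) = number of times fib(m) is called while evaluating fib(20).
N(20) = 1 (the initial call).
N(19) = 1 (only fib(20) calls it).
For 1 <= m <= 18: fib(m) is called by fib(m+1) and fib(m+2), so
  N(m) = N(m+1) + N(m+2).
fib(0) is called only by fib(2), so N(0) = N(2).
Walk down from m=20:
  N(20)=1, N(19)=1, N(18)=2, N(17)=3, N(16)=5, N(15)=8, N(14)=13, N(13)=21, N(12)=34, N(11)=55, N(10)=89, N(9)=144, N(8)=233, N(7)=377, N(6)=610, N(5)=987, N(4)=1597, N(3)=2584, N(2)=4181, N(1)=6765, N(0)=N(2)=4181
N(0) = 4181


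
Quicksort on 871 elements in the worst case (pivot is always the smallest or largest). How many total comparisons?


In the worst case, each partition step picks the worst pivot:
  Partition 1: 870 comparisons (n-1 elements to compare)
  Partition 2: 869 comparisons
  Partition 3: 868 comparisons
  Partition 4: 867 comparisons
  Partition 5: 866 comparisons
  ...
  Last partition: 0 comparisons
Total = (n-1) + (n-2) + ... + 1 + 0 = n*(n-1)/2
= 871*870/2 = 378885


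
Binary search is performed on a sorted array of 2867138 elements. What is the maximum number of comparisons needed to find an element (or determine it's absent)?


Binary search halves the search space each comparison:
  Step 1: search space = 2867138 -> 1433569
  Step 2: search space = 1433569 -> 716784
  Step 3: search space = 716784 -> 358392
  Step 4: search space = 358392 -> 179196
  Step 5: search space = 179196 -> 89598
  Step 6: search space = 89598 -> 44799
  Step 7: search space = 44799 -> 22399
  Step 8: search space = 22399 -> 11199
  Step 9: search space = 11199 -> 5599
  Step 10: search space = 5599 -> 2799
  Step 11: search space = 2799 -> 1399
  Step 12: search space = 1399 -> 699
  Step 13: search space = 699 -> 349
  Step 14: search space = 349 -> 174
  Step 15: search space = 174 -> 87
  Step 16: search space = 87 -> 43
  Step 17: search space = 43 -> 21
  Step 18: search space = 21 -> 10
  Step 19: search space = 10 -> 5
  Step 20: search space = 5 -> 2
  Step 21: search space = 2 -> 1
  Step 22: search space = 1 (final check)
Maximum comparisons = floor(log2(2867138)) + 1 = 21 + 1 = 22


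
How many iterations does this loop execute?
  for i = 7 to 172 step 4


The loop variable i takes values starting at 7 and increments by 4 each iteration.
Sequence: i = 7, 11, 15, 19, 23, 27, 31, 35, 39, ...
The upper bound 172 is inclusive, so the count is floor((last - first) / step) + 1:
floor((172 - 7) / 4) + 1 = floor(165/4) + 1 = 41 + 1 = 42


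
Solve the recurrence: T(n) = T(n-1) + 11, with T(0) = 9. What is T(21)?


Unrolling the recurrence:
T(21) = T(20) + 11
       = T(19) + 11 + 11
       = T(18) + 11*3
       ...
       = T(0) + 11*21
       = 9 + 231 = 240


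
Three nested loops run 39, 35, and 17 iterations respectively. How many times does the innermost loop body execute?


Loop 1 (outermost): 39 iterations
Loop 2 (middle): 35 iterations per outer
Loop 3 (innermost): 17 iterations per middle
Total = 39 * 35 * 17 = 23205


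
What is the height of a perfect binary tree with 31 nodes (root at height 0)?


A perfect binary tree with 31 nodes:
  31 = 2^5 - 1
  Levels: 0, 1, ..., 4
  Height = 4


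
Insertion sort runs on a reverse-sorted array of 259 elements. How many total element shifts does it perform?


Sum of shifts = 1 + 2 + 3 + ... + 258
= 259 * 258 / 2
= 66822 / 2
= 33411


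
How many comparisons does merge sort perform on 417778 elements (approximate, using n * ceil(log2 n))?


Recursion depth: ceil(log2(417778)) = 19
Each recursion level merges n = 417778 elements
Total = 417778 * 19 = 7937782


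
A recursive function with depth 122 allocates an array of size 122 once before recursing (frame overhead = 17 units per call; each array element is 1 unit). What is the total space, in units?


Array allocation: 122 units (allocated once)
Stack frames: 122 deep * 17 per frame = 2074 units
Total = 122 + 2074 = 2196


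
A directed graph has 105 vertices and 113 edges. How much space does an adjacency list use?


Adjacency list: one list head per vertex + one entry per edge
Vertex heads: 105
Edge entries: 113
Total = 105 + 113 = 218


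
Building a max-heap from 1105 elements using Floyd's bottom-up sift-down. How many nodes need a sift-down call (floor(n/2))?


In a heap of 1105 elements (0-indexed array):
  Last element index: 1104
  Parent of last element: floor((1104 - 1) / 2) = 551
  Internal nodes: indices 0 to 551
  Count = floor(1105/2) = 552


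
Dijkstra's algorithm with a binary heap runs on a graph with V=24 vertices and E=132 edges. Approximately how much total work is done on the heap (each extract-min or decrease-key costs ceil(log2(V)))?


Dijkstra with a binary heap: each vertex is extracted once, each edge may relax once.
Each heap operation costs O(log V).
V + E = 24 + 132 = 156
ceil(log2(24)) = 5 (since 2^4 = 16 < 24 <= 32 = 2^5)
Total heap work = (V+E) * ceil(log2(V)) = 156 * 5 = 780


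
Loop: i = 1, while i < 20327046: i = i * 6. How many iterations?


i multiplies by 6 each step:
i = 1 -> 6 -> 36 -> 216 -> 1296 -> 7776 -> 46656 -> 279936 -> 1679616 -> 10077696 -> 60466176 (stop)
Iterations = ceil(log_6(20327046)) = 10


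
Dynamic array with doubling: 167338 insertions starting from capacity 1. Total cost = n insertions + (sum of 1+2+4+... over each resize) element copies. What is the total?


n = 167338
Insertion costs: 167338
Resizes copy 1, 2, 4, ... up to the largest power of 2 that is <= n-1 = 167337, i.e. 131072.
Copy costs = 1 + 2 + 4 + 8 + 16 + 32 + 64 + 128 + 256 + 512 + 1024 + 2048 + 4096 + 8192 + 16384 + 32768 + 65536 + 131072 = 262143
Total = 167338 + 262143 = 429481


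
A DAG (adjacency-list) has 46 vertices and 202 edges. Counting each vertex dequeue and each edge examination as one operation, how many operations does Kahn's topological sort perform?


V = 46 (vertex processing)
E = 202 (edge processing)
V + E = 46 + 202 = 248


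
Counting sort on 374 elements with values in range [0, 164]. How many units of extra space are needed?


Output array size: 374 (to store sorted result)
Count array size: 165 (one slot per possible value, range 0 to 164)
Total extra space = 374 + 165 = 539


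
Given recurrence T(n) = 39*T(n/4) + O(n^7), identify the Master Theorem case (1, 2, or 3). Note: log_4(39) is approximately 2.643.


Master Theorem parameters: a=39, b=4, c=7
log_b(a) = 2.643
Compare b^c with a: 4^7 = 16384 > 39, so c > log_b(a).
Comparing c=7 vs log_b(a)=2.643:
7 > 2.643 => Case 3
Result: T(n) = O(n^7)
Master Theorem case = 3


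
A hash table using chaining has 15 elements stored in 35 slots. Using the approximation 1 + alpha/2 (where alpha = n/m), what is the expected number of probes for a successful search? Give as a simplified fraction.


Load factor alpha = n/m = 15/35
Expected probes = 1 + alpha/2 = 1 + 15/(2*35)
= 1 + 15/70
= 70/70 + 15/70
= 85/70
Simplify: 17/14


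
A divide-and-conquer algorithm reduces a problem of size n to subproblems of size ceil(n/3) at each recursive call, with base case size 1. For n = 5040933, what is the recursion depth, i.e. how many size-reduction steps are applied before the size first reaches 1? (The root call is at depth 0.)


Each step divides the size by 3 (rounding up); after k steps the size is ceil(n/3^k), which equals 1 exactly when 3^k >= n.
So the depth is the smallest k with 3^k >= 5040933, i.e. ceil(log_3(5040933)).
3^14 = 4782969 < 5040933 <= 14348907 = 3^15
Recursion depth = 15


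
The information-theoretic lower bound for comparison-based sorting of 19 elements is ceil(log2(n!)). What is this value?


A binary decision tree of height h has at most 2^h leaves and needs at least n! of them, so h >= ceil(log2(n!)).
Compute 19! as a running product:
  x2 = 2, x3 = 6, x4 = 24, x5 = 120
  x6 = 720, x7 = 5040, x8 = 40320, x9 = 362880
  x10 = 3628800, x11 = 39916800, x12 = 479001600, x13 = 6227020800
  x14 = 87178291200, x15 = 1307674368000, x16 = 20922789888000, x17 = 355687428096000
  x18 = 6402373705728000, x19 = 121645100408832000
19! = 121645100408832000
Bracket between powers of 2:
  2^56 = 72057594037927936 < 121645100408832000 <= 144115188075855872 = 2^57
So ceil(log2(19!)) = 57


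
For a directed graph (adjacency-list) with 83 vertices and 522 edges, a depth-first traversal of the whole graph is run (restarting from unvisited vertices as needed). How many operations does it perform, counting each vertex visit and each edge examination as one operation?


A full DFS traversal visits each vertex once and examines each edge once.
V = 83
E = 522
Sum = 83 + 522 = 605


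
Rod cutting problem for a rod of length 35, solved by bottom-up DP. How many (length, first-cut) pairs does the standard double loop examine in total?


For each subproblem length i = 1..35, the inner loop considers i possible first cuts.
Total = 1 + 2 + ... + 35
= 35*(35+1)/2
= 35*36/2 = 630


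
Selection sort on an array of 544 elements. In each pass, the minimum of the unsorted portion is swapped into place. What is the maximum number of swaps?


Selection sort performs one swap per pass:
  Pass 1: find min in positions 0 to 543, swap with position 0
  Pass 2: find min in positions 1 to 543, swap with position 1
  Pass 3: find min in positions 2 to 543, swap with position 2
  Pass 4: find min in positions 3 to 543, swap with position 3
  Pass 5: find min in positions 4 to 543, swap with position 4
  ... (538 more passes)
Total passes (and swaps) = n - 1 = 544 - 1 = 543


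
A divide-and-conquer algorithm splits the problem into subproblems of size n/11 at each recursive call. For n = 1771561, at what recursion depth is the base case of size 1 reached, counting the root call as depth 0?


At each depth, the problem size is divided by 11:
  Depth 0: problem size = 1771561
  Depth 1: problem size = 161051
  Depth 2: problem size = 14641
  Depth 3: problem size = 1331
  Depth 4: problem size = 121
  Depth 5: problem size = 11
  Depth 6: problem size = 1 (base case)
The base case is reached at depth log_11(1771561) = 6 (the tree has 7 levels counting depth 0, but the depth asked for is 6).
Recursion depth = 6


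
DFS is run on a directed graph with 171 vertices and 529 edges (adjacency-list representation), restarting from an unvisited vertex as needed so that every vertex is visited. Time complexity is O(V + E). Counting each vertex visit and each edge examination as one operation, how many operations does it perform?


A full DFS traversal processes each vertex exactly once (push/pop on stack).
Each directed edge is examined once.
V = 171, E = 529
V + E = 700


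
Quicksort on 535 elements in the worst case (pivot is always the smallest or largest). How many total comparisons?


In the worst case, each partition step picks the worst pivot:
  Partition 1: 534 comparisons (n-1 elements to compare)
  Partition 2: 533 comparisons
  Partition 3: 532 comparisons
  Partition 4: 531 comparisons
  Partition 5: 530 comparisons
  ...
  Last partition: 0 comparisons
Total = (n-1) + (n-2) + ... + 1 + 0 = n*(n-1)/2
= 535*534/2 = 142845


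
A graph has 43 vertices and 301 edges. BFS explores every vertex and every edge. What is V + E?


A full BFS traversal dequeues each vertex once and examines each edge once.
Vertex visits: 43
Edge visits: 301
V + E = 43 + 301 = 344


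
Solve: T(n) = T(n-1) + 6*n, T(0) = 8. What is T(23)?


Expanding the recurrence:
T(23) = T(22) + 6*23
       = T(21) + 6*22 + 6*23
       ...
       = T(0) + 6*(1 + 2 + ... + 23)
       = 8 + 6 * 23*24/2
       = 8 + 6 * 276
       = 8 + 1656 = 1664


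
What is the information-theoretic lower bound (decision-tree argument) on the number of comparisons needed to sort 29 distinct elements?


A binary decision tree of height h has at most 2^h leaves and needs at least n! of them, so h >= ceil(log2(n!)).
Compute 29! as a running product:
  x2 = 2, x3 = 6, x4 = 24, x5 = 120
  x6 = 720, x7 = 5040, x8 = 40320, x9 = 362880
  x10 = 3628800, x11 = 39916800, x12 = 479001600, x13 = 6227020800
  x14 = 87178291200, x15 = 1307674368000, x16 = 20922789888000, x17 = 355687428096000
  x18 = 6402373705728000, x19 = 121645100408832000, x20 = 2432902008176640000, x21 = 51090942171709440000
  x22 = 1124000727777607680000, x23 = 25852016738884976640000, x24 = 620448401733239439360000, x25 = 15511210043330985984000000
  x26 = 403291461126605635584000000, x27 = 10888869450418352160768000000, x28 = 304888344611713860501504000000, x29 = 8841761993739701954543616000000
29! = 8841761993739701954543616000000
Bracket between powers of 2:
  2^102 = 5070602400912917605986812821504 < 8841761993739701954543616000000 <= 10141204801825835211973625643008 = 2^103
So ceil(log2(29!)) = 103


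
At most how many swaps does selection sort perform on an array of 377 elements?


Each of the 376 passes places one element in its final position.
Pass 1: swap minimum into position 0
Pass 2: swap minimum of remaining into position 1
...
Pass 376: last two elements, one swap
Maximum swaps = 377 - 1 = 376


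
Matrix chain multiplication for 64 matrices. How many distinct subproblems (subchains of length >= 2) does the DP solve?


Subproblems are indexed by (i, j) where i < j.
Number of such pairs = n*(n-1)/2
= 64 * 63 / 2
= 2016


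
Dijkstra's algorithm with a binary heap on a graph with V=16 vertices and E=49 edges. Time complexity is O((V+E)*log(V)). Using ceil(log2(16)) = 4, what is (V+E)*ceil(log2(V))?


Dijkstra with a binary heap: each vertex is extracted once, each edge may relax once.
Each heap operation costs O(log V).
V + E = 16 + 49 = 65
ceil(log2(16)) = 4 (since 2^3 = 8 < 16 <= 16 = 2^4)
Total heap work = (V+E) * ceil(log2(V)) = 65 * 4 = 260


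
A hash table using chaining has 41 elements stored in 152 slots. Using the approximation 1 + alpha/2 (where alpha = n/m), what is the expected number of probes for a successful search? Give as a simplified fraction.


Load factor alpha = n/m = 41/152
Expected probes = 1 + alpha/2 = 1 + 41/(2*152)
= 1 + 41/304
= 304/304 + 41/304
= 345/304


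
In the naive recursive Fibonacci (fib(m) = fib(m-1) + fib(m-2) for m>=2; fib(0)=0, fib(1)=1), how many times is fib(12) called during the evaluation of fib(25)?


Let N(m) = number of times fib(m) is called while evaluating fib(25).
N(25) = 1 (the initial call).
N(24) = 1 (only fib(25) calls it).
For 1 <= m <= 23: fib(m) is called by fib(m+1) and fib(m+2), so
  N(m) = N(m+1) + N(m+2).
fib(0) is called only by fib(2), so N(0) = N(2).
Walk down from m=25:
  N(25)=1, N(24)=1, N(23)=2, N(22)=3, N(21)=5, N(20)=8, N(19)=13, N(18)=21, N(17)=34, N(16)=55, N(15)=89, N(14)=144, N(13)=233, N(12)=377
N(12) = 377


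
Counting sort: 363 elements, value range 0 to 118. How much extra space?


n = 363 (output array)
k = 119 (count array for 119 distinct values)
Extra space = 363 + 119 = 482


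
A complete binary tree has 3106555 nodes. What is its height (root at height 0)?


In a complete binary tree, level k holds nodes 2^k .. 2^(k+1)-1 (1-indexed).
Height = floor(log2(n)) = floor(log2(3106555)) = 21
Check: 2^21 = 2097152 <= 3106555 < 4194304 = 2^22


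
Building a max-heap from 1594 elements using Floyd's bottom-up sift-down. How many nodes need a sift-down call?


In a heap of 1594 elements (0-indexed array):
  Last element index: 1593
  Parent of last element: floor((1593 - 1) / 2) = 796
  Internal nodes: indices 0 to 796
  Count = floor(1594/2) = 797


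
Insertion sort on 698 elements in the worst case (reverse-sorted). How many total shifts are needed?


In the worst case (reverse-sorted), each element shifts past all previous:
  Element 1: 1 shifts
  Element 2: 2 shifts
  Element 3: 3 shifts
  Element 4: 4 shifts
  Element 5: 5 shifts
  ...
  Element 697: 697 shifts
Total = 1 + 2 + ... + 697
= 698*(698-1)/2 = 243253


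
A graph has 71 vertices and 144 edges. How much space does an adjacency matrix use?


Adjacency matrix: V x V grid of entries
Space = V^2 = 71^2 = 71 * 71 = 5041


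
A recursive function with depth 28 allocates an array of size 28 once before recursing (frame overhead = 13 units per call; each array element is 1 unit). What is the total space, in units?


Array allocation: 28 units (allocated once)
Stack frames: 28 deep * 13 per frame = 364 units
Total = 28 + 364 = 392


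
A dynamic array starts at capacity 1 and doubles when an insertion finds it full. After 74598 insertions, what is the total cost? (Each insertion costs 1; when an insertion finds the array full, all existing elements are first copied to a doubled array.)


Insertion cost: 74598 (one per element)
Resizes occur just before inserting elements 2, 3, 5, 9, ...
Elements copied at each resize: 1 + 2 + 4 + 8 + 16 + 32 + 64 + 128 + 256 + 512 + 1024 + 2048 + 4096 + 8192 + 16384 + 32768 + 65536
Sum of copies = 131071 (geometric series: 2^k - 1)
Total = 74598 + 131071 = 205669


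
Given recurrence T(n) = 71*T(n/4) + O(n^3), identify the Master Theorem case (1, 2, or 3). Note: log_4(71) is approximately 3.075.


Master Theorem parameters: a=71, b=4, c=3
log_b(a) = 3.075
Compare b^c with a: 4^3 = 64 < 71, so c < log_b(a).
Comparing c=3 vs log_b(a)=3.075:
3 < 3.075 => Case 1
Result: T(n) = O(n^(log_4 71)) ~ O(n^3.075)
Master Theorem case = 1


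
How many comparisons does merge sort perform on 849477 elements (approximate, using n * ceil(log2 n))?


Recursion depth: ceil(log2(849477)) = 20
Each recursion level merges n = 849477 elements
Total = 849477 * 20 = 16989540


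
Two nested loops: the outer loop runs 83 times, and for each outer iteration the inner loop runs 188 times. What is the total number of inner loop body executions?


Outer loop: 83 iterations
Inner loop: 188 iterations per outer iteration
Total = 83 * 188 = 15604


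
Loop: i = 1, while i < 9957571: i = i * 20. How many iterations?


i multiplies by 20 each step:
i = 1 -> 20 -> 400 -> 8000 -> 160000 -> 3200000 -> 64000000 (stop)
Iterations = ceil(log_20(9957571)) = 6


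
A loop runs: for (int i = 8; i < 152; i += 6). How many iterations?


Loop starts at i = 8, increments by 6, stops when i >= 152.
Number of iterations = ceil((152 - 8) / 6)
= ceil(144 / 6)
= 24


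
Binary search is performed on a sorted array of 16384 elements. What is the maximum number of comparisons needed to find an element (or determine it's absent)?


Binary search halves the search space each comparison:
  Step 1: search space = 16384 -> 8192
  Step 2: search space = 8192 -> 4096
  Step 3: search space = 4096 -> 2048
  Step 4: search space = 2048 -> 1024
  Step 5: search space = 1024 -> 512
  Step 6: search space = 512 -> 256
  Step 7: search space = 256 -> 128
  Step 8: search space = 128 -> 64
  Step 9: search space = 64 -> 32
  Step 10: search space = 32 -> 16
  Step 11: search space = 16 -> 8
  Step 12: search space = 8 -> 4
  Step 13: search space = 4 -> 2
  Step 14: search space = 2 -> 1
  Step 15: search space = 1 (final check)
Maximum comparisons = floor(log2(16384)) + 1 = 14 + 1 = 15


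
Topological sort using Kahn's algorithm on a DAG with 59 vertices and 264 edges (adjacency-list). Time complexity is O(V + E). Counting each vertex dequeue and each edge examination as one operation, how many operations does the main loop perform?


Kahn's algorithm:
  1. Compute in-degrees: O(V + E)
  2. Process queue: each vertex dequeued once (O(V))
     each edge examined once (O(E))
Total = V + E = 59 + 264 = 323


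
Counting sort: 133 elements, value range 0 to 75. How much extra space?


n = 133 (output array)
k = 76 (count array for 76 distinct values)
Extra space = 133 + 76 = 209


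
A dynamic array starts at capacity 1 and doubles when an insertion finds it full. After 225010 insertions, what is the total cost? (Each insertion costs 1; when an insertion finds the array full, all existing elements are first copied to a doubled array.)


Insertion cost: 225010 (one per element)
Resizes occur just before inserting elements 2, 3, 5, 9, ...
Elements copied at each resize: 1 + 2 + 4 + 8 + 16 + 32 + 64 + 128 + 256 + 512 + 1024 + 2048 + 4096 + 8192 + 16384 + 32768 + 65536 + 131072
Sum of copies = 262143 (geometric series: 2^k - 1)
Total = 225010 + 262143 = 487153


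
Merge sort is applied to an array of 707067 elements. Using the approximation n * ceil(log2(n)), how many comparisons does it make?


Merge sort divides the array into halves recursively.
Number of levels = ceil(log2(707067)) = 20
At each level, approximately n = 707067 comparisons are needed for merging.
Total comparisons ~ n * ceil(log2(n)) = 707067 * 20 = 14141340


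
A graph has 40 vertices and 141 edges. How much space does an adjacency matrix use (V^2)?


Adjacency matrix: V x V grid of entries
Space = V^2 = 40^2 = 40 * 40 = 1600


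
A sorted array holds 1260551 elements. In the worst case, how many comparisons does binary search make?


Halving sequence: 1260551 -> 630275 -> 315137 -> 157568 -> 78784 -> 39392 -> 19696 -> 9848 -> 4924 -> 2462 -> 1231 -> 615 -> 307 -> 153 -> 76 -> 38 -> 19 -> 9 -> 4 -> 2 -> 1
Number of halvings = 20
Max comparisons = 20 + 1 = 21


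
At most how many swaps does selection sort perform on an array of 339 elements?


Each of the 338 passes places one element in its final position.
Pass 1: swap minimum into position 0
Pass 2: swap minimum of remaining into position 1
...
Pass 338: last two elements, one swap
Maximum swaps = 339 - 1 = 338


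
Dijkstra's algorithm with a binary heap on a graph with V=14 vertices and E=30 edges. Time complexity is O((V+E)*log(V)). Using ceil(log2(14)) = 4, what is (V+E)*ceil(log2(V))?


Dijkstra with a binary heap: each vertex is extracted once, each edge may relax once.
Each heap operation costs O(log V).
V + E = 14 + 30 = 44
ceil(log2(14)) = 4 (since 2^3 = 8 < 14 <= 16 = 2^4)
Total heap work = (V+E) * ceil(log2(V)) = 44 * 4 = 176


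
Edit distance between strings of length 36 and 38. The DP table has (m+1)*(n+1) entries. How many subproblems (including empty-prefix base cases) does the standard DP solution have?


The table includes base cases (empty prefixes).
Rows: (m+1) = 37
Columns: (n+1) = 39
Total = 37 * 39 = 1443
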